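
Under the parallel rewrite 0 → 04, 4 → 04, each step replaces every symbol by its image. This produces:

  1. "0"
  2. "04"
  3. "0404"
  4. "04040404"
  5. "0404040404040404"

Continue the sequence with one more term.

04040404040404040404040404040404

Replace each of the 16 characters of 0404040404040404 in place — 04 04 04 04 04 04 04 04 04 04 04 04 04 04 04 04 — and concatenate.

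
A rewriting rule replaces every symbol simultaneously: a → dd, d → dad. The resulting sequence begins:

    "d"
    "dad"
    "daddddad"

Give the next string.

daddddaddaddaddaddddad

Rewriting each symbol of daddddad: d→dad, a→dd, d→dad, d→dad, d→dad, d→dad, a→dd, d→dad, which concatenates to dad dd dad dad dad dad dd dad.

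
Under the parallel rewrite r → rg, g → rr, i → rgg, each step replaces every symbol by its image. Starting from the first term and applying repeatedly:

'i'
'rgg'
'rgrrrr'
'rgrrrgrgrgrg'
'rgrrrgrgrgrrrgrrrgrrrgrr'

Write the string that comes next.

φ(rgrrrgrgrgrrrgrrrgrrrgrr) expands symbol-by-symbol to rg rr rg rg rg rr rg rr rg rr rg rg rg rr rg rg rg rr rg rg rg rr rg rg; joining the 24 pieces gives the next term.

rgrrrgrgrgrrrgrrrgrrrgrgrgrrrgrgrgrrrgrgrgrrrgrg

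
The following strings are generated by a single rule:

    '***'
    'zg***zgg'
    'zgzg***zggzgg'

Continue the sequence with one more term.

Each term wraps the previous one in zg on the left and zgg on the right.
Applying this once more to zgzg***zggzgg:

zgzgzg***zggzggzgg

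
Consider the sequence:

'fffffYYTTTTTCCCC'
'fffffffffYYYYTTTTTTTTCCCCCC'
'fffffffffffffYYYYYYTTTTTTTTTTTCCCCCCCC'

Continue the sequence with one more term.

Reading off run lengths: f runs 5, 9, 13; Y runs 2, 4, 6; T runs 5, 8, 11; C runs 4, 6, 8 — each is linear in n (n = 1, 2, …).
For the next term, n = 4, so the run lengths are 17, 8, 14, 10.

fffffffffffffffffYYYYYYYYTTTTTTTTTTTTTTCCCCCCCCCC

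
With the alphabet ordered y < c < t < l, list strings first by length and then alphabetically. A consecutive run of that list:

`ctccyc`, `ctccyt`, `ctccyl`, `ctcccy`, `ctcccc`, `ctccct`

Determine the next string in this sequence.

Find the rightmost character of ctccct below l, bump it to the next letter, and reset everything to its right to y.

ctcccl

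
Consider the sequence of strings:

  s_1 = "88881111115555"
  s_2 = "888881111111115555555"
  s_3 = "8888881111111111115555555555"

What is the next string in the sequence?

Reading off run lengths: 8 runs 4, 5, 6; 1 runs 6, 9, 12; 5 runs 4, 7, 10 — each is linear in n, where the shown terms are n = 2, 3, 4.
At n = 5 the blocks have lengths 7, 15, 13.

88888881111111111111115555555555555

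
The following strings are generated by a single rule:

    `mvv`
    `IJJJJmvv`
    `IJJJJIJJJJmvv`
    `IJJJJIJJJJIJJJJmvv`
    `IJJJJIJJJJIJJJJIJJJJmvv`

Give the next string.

Every step adds IJJJJ at the front: s(k+1) = IJJJJ·s(k).
One more step from IJJJJIJJJJIJJJJIJJJJmvv gives the answer.

IJJJJIJJJJIJJJJIJJJJIJJJJmvv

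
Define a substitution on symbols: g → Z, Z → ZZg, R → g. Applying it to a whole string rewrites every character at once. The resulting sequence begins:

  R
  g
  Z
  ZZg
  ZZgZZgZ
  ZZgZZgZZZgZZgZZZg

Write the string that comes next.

Replace each of the 17 characters of ZZgZZgZZZgZZgZZZg in place — ZZg ZZg Z ZZg ZZg Z ZZg ZZg ZZg Z ZZg ZZg Z ZZg ZZg ZZg Z — and concatenate.

ZZgZZgZZZgZZgZZZgZZgZZgZZZgZZgZZZgZZgZZgZ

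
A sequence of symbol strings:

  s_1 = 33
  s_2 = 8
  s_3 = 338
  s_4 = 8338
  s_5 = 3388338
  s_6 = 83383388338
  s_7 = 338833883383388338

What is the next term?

83383388338338833883383388338

This is a Fibonacci-style word recurrence s(k) = s(k−2)·s(k−1): e.g. 33·8 = 338.
The next term joins 83383388338 and 338833883383388338.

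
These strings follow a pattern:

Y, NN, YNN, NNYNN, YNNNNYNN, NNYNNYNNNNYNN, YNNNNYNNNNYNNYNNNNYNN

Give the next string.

NNYNNYNNNNYNNYNNNNYNNNNYNNYNNNNYNN

From term 3 onward, concatenate the second-to-last term with the last: Y·NN = YNN, NN·YNN = NNYNN, …
The next term joins NNYNNYNNNNYNN and YNNNNYNNNNYNNYNNNNYNN.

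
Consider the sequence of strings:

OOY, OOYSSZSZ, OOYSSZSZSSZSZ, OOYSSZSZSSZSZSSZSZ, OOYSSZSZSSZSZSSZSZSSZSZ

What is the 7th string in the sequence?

OOYSSZSZSSZSZSSZSZSSZSZSSZSZSSZSZ

The strings grow by a fixed suffix SSZSZ each time.
From OOYSSZSZSSZSZSSZSZSSZSZ, 2 further steps: OOYSSZSZSSZSZSSZSZSSZSZ → OOYSSZSZSSZSZSSZSZSSZSZSSZSZ → (answer).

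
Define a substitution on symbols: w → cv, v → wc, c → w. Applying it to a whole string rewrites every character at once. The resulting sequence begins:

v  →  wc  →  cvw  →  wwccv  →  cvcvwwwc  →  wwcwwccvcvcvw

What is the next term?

Rewriting the 13 symbols of wwcwwccvcvcvw one by one yields cv cv w cv cv w w wc w wc w wc cv; concatenated:

cvcvwcvcvwwwcwwcwwccv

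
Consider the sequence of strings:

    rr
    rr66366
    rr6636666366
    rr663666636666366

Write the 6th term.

Each term is the previous one with 66366 appended.
From rr663666636666366, 2 further steps: rr663666636666366 → rr66366663666636666366 → (answer).

rr6636666366663666636666366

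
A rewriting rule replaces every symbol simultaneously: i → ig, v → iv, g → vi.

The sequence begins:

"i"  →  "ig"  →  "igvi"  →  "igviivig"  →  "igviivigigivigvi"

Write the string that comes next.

Replace each of the 16 characters of igviivigigivigvi in place — ig vi iv ig ig iv ig vi ig vi ig iv ig vi iv ig — and concatenate.

igviivigigivigviigviigivigviivig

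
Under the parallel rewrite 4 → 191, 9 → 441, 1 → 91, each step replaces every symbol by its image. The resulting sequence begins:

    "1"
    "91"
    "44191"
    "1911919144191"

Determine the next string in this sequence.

91441919144191441911911919144191

Applying the rule to each of the 13 symbols of 1911919144191 gives the pieces 91 441 91 91 441 91 441 91 191 191 91 441 91, which concatenate to the answer.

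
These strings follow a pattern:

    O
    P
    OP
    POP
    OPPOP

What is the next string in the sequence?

This is a Fibonacci-style word recurrence s(k) = s(k−2)·s(k−1): e.g. O·P = OP.
Continuing: POP · OPPOP gives term 6.

POPOPPOP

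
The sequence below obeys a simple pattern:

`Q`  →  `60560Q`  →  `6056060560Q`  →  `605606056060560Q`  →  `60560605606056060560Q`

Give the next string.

The strings grow by a fixed prefix 60560 each time.
One more step from 60560605606056060560Q gives the answer.

6056060560605606056060560Q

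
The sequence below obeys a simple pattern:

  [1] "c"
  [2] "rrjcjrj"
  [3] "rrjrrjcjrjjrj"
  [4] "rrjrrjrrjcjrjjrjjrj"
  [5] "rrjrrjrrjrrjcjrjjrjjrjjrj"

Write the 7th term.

rrjrrjrrjrrjrrjrrjcjrjjrjjrjjrjjrjjrj

Every step adds rrj to the front and jrj to the end of the previous string.
From rrjrrjrrjrrjcjrjjrjjrjjrj, 2 further steps: rrjrrjrrjrrjcjrjjrjjrjjrj → rrjrrjrrjrrjrrjcjrjjrjjrjjrjjrj → (answer).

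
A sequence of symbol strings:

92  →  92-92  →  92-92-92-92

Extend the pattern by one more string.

Each string is two copies of the previous one joined by '-'.
So the next term is two copies of 92-92-92-92 with '-' between the halves.

92-92-92-92-92-92-92-92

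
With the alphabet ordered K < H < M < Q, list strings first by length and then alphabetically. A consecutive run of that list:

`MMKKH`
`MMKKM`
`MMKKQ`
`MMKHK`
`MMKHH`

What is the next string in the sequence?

Treat MMKHH as a base-4 numeral over the given alphabet and add one, carrying through any trailing Q's.

MMKHM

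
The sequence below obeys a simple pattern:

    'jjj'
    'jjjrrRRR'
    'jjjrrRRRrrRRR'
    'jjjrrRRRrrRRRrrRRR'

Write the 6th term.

jjjrrRRRrrRRRrrRRRrrRRRrrRRR

Every step adds rrRRR to the end: s(k+1) = s(k)·rrRRR.
From jjjrrRRRrrRRRrrRRR, 2 further steps: jjjrrRRRrrRRRrrRRR → jjjrrRRRrrRRRrrRRRrrRRR → (answer).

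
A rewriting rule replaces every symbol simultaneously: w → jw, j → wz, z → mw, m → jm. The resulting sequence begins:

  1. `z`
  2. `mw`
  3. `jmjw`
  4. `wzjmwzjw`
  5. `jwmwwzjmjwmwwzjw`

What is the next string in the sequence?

wzjwjmjwjwmwwzjmwzjwjmjwjwmwwzjw

Replace each of the 16 characters of jwmwwzjmjwmwwzjw in place — wz jw jm jw jw mw wz jm wz jw jm jw jw mw wz jw — and concatenate.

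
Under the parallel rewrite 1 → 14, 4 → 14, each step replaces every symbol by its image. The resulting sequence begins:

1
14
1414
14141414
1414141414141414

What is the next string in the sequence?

14141414141414141414141414141414

Applying the rule to each of the 16 symbols of 1414141414141414 gives the pieces 14 14 14 14 14 14 14 14 14 14 14 14 14 14 14 14, which concatenate to the answer.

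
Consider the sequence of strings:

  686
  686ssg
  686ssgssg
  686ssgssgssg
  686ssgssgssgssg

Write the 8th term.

Every step adds ssg to the end: s(k+1) = s(k)·ssg.
From 686ssgssgssgssg, 3 further steps: 686ssgssgssgssg → 686ssgssgssgssgssg → 686ssgssgssgssgssgssg → (answer).

686ssgssgssgssgssgssgssg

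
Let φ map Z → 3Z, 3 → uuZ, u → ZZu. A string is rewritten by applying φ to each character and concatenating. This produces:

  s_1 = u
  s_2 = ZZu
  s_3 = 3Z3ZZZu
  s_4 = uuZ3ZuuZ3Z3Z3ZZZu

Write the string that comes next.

Rewriting the 17 symbols of uuZ3ZuuZ3Z3Z3ZZZu one by one yields ZZu ZZu 3Z uuZ 3Z ZZu ZZu 3Z uuZ 3Z uuZ 3Z uuZ 3Z 3Z 3Z ZZu; concatenated:

ZZuZZu3ZuuZ3ZZZuZZu3ZuuZ3ZuuZ3ZuuZ3Z3Z3ZZZu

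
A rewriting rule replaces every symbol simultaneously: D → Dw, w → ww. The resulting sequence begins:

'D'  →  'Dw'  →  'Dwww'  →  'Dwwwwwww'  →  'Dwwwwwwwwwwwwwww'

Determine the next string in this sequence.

Dwwwwwwwwwwwwwwwwwwwwwwwwwwwwwww

φ(Dwwwwwwwwwwwwwww) expands symbol-by-symbol to Dw ww ww ww ww ww ww ww ww ww ww ww ww ww ww ww; joining the 16 pieces gives the next term.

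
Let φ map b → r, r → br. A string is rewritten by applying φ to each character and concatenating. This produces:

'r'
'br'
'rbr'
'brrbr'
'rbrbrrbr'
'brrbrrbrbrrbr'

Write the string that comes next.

Applying the rule to each of the 13 symbols of brrbrrbrbrrbr gives the pieces r br br r br br r br r br br r br, which concatenate to the answer.

rbrbrrbrbrrbrrbrbrrbr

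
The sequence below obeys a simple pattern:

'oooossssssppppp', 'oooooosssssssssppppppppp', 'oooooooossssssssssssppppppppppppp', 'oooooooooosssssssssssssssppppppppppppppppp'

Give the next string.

Reading off run lengths: o runs 4, 6, 8, 10; s runs 6, 9, 12, 15; p runs 5, 9, 13, 17 — each is linear in n (n = 1, 2, …).
For the next term, n = 5, so the run lengths are 12, 18, 21.

oooooooooooossssssssssssssssssppppppppppppppppppppp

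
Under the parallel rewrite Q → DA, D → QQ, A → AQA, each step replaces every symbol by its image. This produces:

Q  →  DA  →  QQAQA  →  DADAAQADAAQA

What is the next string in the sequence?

Rewriting each symbol of DADAAQADAAQA: D→QQ, A→AQA, D→QQ, A→AQA, A→AQA, Q→DA, A→AQA, D→QQ, A→AQA, A→AQA, Q→DA, A→AQA, which concatenates to QQ AQA QQ AQA AQA DA AQA QQ AQA AQA DA AQA.

QQAQAQQAQAAQADAAQAQQAQAAQADAAQA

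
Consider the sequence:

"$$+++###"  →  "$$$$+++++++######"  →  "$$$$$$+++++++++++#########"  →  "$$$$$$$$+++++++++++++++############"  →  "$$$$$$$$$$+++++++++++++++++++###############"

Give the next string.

Each string has the form $^{2n} +^{4n-1} #^{3n} (n = 1, 2, …).
At n = 6 the blocks have lengths 12, 23, 18.

$$$$$$$$$$$$+++++++++++++++++++++++##################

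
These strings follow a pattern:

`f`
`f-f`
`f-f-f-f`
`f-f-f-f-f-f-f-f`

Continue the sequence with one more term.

Every step duplicates the string with '-' between the halves.
Doubling f-f-f-f-f-f-f-f with '-' between the halves:

f-f-f-f-f-f-f-f-f-f-f-f-f-f-f-f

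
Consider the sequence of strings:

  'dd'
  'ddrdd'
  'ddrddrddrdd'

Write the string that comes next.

ddrddrddrddrddrddrddrdd

s(k+1) = s(k)·r·s(k) — each term doubles the last with 'r' between the halves.
One more doubling of ddrddrddrdd gives the answer.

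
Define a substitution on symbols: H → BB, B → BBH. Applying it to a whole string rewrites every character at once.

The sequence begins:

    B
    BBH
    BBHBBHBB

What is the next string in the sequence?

Rewriting each symbol of BBHBBHBB: B→BBH, B→BBH, H→BB, B→BBH, B→BBH, H→BB, B→BBH, B→BBH, which concatenates to BBH BBH BB BBH BBH BB BBH BBH.

BBHBBHBBBBHBBHBBBBHBBH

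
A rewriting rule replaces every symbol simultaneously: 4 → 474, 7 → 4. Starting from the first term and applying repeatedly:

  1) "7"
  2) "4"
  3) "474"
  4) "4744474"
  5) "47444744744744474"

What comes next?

Replace each of the 17 characters of 47444744744744474 in place — 474 4 474 474 474 4 474 474 4 474 474 4 474 474 474 4 474 — and concatenate.

47444744744744474474447447444744744744474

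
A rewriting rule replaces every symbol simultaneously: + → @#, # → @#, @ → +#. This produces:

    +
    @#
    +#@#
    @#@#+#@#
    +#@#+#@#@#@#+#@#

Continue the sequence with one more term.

Rewriting the 16 symbols of +#@#+#@#@#@#+#@# one by one yields @# @# +# @# @# @# +# @# +# @# +# @# @# @# +# @#; concatenated:

@#@#+#@#@#@#+#@#+#@#+#@#@#@#+#@#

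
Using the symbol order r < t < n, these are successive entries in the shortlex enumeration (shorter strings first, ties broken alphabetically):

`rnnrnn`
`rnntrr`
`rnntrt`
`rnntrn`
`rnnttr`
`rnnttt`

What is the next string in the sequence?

rnnttn

Find the rightmost character of rnnttt below n, bump it to the next letter, and reset everything to its right to r.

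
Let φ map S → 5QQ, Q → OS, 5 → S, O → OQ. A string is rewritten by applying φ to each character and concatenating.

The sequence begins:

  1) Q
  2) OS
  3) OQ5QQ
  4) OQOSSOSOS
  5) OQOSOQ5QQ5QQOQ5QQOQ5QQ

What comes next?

Applying the rule to each of the 22 symbols of OQOSOQ5QQ5QQOQ5QQOQ5QQ gives the pieces OQ OS OQ 5QQ OQ OS S OS OS S OS OS OQ OS S OS OS OQ OS S OS OS, which concatenate to the answer.

OQOSOQ5QQOQOSSOSOSSOSOSOQOSSOSOSOQOSSOSOS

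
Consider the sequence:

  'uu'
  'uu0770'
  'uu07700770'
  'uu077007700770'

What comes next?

uu0770077007700770

Every step adds 0770 to the end: s(k+1) = s(k)·0770.
One more step from uu077007700770 gives the answer.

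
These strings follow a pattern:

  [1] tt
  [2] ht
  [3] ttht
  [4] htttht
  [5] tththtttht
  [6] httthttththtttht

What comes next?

This is a Fibonacci-style word recurrence s(k) = s(k−2)·s(k−1): e.g. tt·ht = ttht.
So term 7 is tththtttht·httthttththtttht.

tththttththttthttththtttht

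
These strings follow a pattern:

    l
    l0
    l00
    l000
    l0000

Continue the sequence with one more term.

Every step adds 0 to the end: s(k+1) = s(k)·0.
So the next term is l0000·0.

l00000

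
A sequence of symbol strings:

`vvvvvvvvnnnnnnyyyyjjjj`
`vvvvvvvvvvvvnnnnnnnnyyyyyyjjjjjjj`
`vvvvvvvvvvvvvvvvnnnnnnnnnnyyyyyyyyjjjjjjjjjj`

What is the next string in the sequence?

Reading off run lengths: v runs 8, 12, 16; n runs 6, 8, 10; y runs 4, 6, 8; j runs 4, 7, 10 — each is linear in n, where the shown terms are n = 2, 3, 4.
For the next term, n = 5, so the run lengths are 20, 12, 10, 13.

vvvvvvvvvvvvvvvvvvvvnnnnnnnnnnnnyyyyyyyyyyjjjjjjjjjjjjj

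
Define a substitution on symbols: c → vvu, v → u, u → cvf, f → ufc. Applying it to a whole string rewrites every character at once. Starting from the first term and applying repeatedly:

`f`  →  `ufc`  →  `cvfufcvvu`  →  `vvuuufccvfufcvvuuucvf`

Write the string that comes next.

Rewriting the 21 symbols of vvuuufccvfufcvvuuucvf one by one yields u u cvf cvf cvf ufc vvu vvu u ufc cvf ufc vvu u u cvf cvf cvf vvu u ufc; concatenated:

uucvfcvfcvfufcvvuvvuuufccvfufcvvuuucvfcvfcvfvvuuufc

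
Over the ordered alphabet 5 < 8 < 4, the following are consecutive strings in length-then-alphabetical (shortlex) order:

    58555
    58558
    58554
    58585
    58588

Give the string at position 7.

Advancing 2 positions from 58588 through 58588 → 58584 reaches term 7.

58545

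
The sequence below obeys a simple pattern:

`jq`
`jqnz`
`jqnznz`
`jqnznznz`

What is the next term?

Each term is the previous one with nz appended.
Applying this once more to jqnznznz:

jqnznznznz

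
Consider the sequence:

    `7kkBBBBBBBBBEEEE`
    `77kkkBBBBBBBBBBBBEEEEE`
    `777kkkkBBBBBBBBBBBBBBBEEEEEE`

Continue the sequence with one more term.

7777kkkkkBBBBBBBBBBBBBBBBBBEEEEEEE

Term n consists of n-2 7's, followed by n-1 k's, followed by 3n B's, followed by n+1 E's, where the shown terms are n = 3, 4, 5.
Setting n = 6 gives 4, 5, 18, 7 characters in each block.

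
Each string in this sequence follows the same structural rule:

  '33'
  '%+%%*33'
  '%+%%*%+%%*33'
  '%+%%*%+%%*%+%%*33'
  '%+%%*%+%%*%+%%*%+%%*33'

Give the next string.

The strings grow by a fixed prefix %+%%* each time.
One more step from %+%%*%+%%*%+%%*%+%%*33 gives the answer.

%+%%*%+%%*%+%%*%+%%*%+%%*33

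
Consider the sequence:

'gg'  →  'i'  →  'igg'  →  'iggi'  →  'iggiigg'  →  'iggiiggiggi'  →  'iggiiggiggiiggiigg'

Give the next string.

iggiiggiggiiggiiggiggiiggiggi

Each term (from the third on) is the previous term followed by the one before it: term 3 = i·gg = igg.
Continuing: iggiiggiggiiggiigg · iggiiggiggi gives term 8.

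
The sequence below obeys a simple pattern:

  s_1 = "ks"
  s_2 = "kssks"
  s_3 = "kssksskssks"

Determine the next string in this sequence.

Each string is two copies of the previous one joined by 's'.
Doubling kssksskssks with 's' between the halves:

kssksskssksskssksskssks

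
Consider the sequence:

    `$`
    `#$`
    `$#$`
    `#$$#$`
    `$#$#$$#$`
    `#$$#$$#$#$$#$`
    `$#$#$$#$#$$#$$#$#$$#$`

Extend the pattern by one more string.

This is a Fibonacci-style word recurrence s(k) = s(k−2)·s(k−1): e.g. $·#$ = $#$.
Continuing: #$$#$$#$#$$#$ · $#$#$$#$#$$#$$#$#$$#$ gives term 8.

#$$#$$#$#$$#$$#$#$$#$#$$#$$#$#$$#$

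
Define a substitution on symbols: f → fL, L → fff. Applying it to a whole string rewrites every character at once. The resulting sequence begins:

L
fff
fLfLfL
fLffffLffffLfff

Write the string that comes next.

fLffffLfLfLfLffffLfLfLfLffffLfLfL

Applying the rule to each of the 15 symbols of fLffffLffffLfff gives the pieces fL fff fL fL fL fL fff fL fL fL fL fff fL fL fL, which concatenate to the answer.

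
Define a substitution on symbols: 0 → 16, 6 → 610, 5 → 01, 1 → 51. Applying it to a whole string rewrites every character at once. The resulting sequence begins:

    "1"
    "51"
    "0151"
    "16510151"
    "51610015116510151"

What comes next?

Rewriting the 17 symbols of 51610015116510151 one by one yields 01 51 610 51 16 16 51 01 51 51 610 01 51 16 51 01 51; concatenated:

015161051161651015151610015116510151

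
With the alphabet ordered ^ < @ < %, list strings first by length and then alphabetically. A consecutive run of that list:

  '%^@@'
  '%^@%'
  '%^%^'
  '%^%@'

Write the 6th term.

Advancing 2 positions from %^%@ through %^%@ → %^%% reaches term 6.

%@^^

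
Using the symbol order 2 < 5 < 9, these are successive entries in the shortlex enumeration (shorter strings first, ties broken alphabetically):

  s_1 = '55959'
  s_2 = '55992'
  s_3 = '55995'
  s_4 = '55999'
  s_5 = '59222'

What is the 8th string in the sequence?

59252

Stepping forward 3 times from 59222: 59222 → 59225 → 59229, then the target.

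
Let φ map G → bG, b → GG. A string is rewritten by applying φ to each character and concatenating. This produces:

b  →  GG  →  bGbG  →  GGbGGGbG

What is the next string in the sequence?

Apply φ to GGbGGGbG symbol by symbol: G→bG, G→bG, b→GG, G→bG, G→bG, G→bG, b→GG, G→bG; joined: bG bG GG bG bG bG GG bG.

bGbGGGbGbGbGGGbG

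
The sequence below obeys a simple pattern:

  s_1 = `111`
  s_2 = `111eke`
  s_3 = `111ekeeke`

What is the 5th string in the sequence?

111ekeekeekeeke

Every step adds eke to the end: s(k+1) = s(k)·eke.
From 111ekeeke, 2 further steps: 111ekeeke → 111ekeekeeke → (answer).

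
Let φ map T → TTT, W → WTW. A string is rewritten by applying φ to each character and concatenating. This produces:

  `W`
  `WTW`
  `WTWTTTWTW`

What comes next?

WTWTTTWTWTTTTTTTTTWTWTTTWTW

Apply φ to WTWTTTWTW symbol by symbol: W→WTW, T→TTT, W→WTW, T→TTT, T→TTT, T→TTT, W→WTW, T→TTT, W→WTW; joined: WTW TTT WTW TTT TTT TTT WTW TTT WTW.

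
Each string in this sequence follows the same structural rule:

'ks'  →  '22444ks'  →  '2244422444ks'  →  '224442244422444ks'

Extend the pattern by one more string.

22444224442244422444ks

Every step adds 22444 at the front: s(k+1) = 22444·s(k).
One more step from 224442244422444ks gives the answer.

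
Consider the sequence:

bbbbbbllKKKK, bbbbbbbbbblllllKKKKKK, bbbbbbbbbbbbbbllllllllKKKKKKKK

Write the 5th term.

bbbbbbbbbbbbbbbbbbbbbbllllllllllllllKKKKKKKKKKKK

Term n consists of 4n+2 b's, followed by 3n-1 l's, followed by 2n+2 K's (n = 1, 2, …).
At n = 5 the blocks have lengths 22, 14, 12.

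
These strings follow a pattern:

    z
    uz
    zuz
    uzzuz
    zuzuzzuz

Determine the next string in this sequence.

uzzuzzuzuzzuz

From term 3 onward, concatenate the second-to-last term with the last: z·uz = zuz, uz·zuz = uzzuz, …
Continuing: uzzuz · zuzuzzuz gives term 6.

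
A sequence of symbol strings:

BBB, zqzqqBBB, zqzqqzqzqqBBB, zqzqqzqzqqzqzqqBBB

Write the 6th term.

zqzqqzqzqqzqzqqzqzqqzqzqqBBB

Each term is the previous one with zqzqq prepended.
From zqzqqzqzqqzqzqqBBB, 2 further steps: zqzqqzqzqqzqzqqBBB → zqzqqzqzqqzqzqqzqzqqBBB → (answer).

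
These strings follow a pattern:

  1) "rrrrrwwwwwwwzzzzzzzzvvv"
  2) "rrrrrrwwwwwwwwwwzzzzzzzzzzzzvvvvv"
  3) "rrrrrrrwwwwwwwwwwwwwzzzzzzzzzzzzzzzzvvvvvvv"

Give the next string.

rrrrrrrrwwwwwwwwwwwwwwwwzzzzzzzzzzzzzzzzzzzzvvvvvvvvv

Each string has the form r^{n+3} w^{3n+1} z^{4n} v^{2n-1}, where the shown terms are n = 2, 3, 4.
At n = 5 the blocks have lengths 8, 16, 20, 9.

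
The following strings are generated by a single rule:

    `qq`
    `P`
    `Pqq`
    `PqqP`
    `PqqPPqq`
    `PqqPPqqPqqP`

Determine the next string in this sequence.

Each term (from the third on) is the previous term followed by the one before it: term 3 = P·qq = Pqq.
So term 7 is PqqPPqqPqqP·PqqPPqq.

PqqPPqqPqqPPqqPPqq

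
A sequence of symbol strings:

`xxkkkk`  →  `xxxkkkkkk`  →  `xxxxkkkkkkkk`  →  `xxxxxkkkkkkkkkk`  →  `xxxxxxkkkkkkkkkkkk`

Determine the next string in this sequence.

xxxxxxxkkkkkkkkkkkkkk

Term n consists of n x's, followed by 2n k's, where the shown terms are n = 2, 3, 4, 5, 6.
Setting n = 7 gives 7, 14 characters in each block.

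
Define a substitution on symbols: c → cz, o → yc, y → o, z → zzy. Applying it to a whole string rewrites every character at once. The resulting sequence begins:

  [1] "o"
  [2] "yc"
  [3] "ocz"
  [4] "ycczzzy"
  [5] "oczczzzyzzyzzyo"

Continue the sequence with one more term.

Rewriting the 15 symbols of oczczzzyzzyzzyo one by one yields yc cz zzy cz zzy zzy zzy o zzy zzy o zzy zzy o yc; concatenated:

ycczzzyczzzyzzyzzyozzyzzyozzyzzyoyc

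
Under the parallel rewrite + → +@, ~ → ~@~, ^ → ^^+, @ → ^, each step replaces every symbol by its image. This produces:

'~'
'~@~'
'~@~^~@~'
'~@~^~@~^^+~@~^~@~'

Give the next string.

~@~^~@~^^+~@~^~@~^^+^^++@~@~^~@~^^+~@~^~@~

Applying the rule to each of the 17 symbols of ~@~^~@~^^+~@~^~@~ gives the pieces ~@~ ^ ~@~ ^^+ ~@~ ^ ~@~ ^^+ ^^+ +@ ~@~ ^ ~@~ ^^+ ~@~ ^ ~@~, which concatenate to the answer.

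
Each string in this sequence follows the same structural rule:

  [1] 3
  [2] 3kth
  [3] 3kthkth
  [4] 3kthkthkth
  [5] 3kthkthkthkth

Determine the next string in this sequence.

The strings grow by a fixed suffix kth each time.
Applying this once more to 3kthkthkthkth:

3kthkthkthkthkth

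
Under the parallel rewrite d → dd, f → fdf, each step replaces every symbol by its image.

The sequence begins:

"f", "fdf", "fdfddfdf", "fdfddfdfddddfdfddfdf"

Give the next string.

fdfddfdfddddfdfddfdfddddddddfdfddfdfddddfdfddfdf

Applying the rule to each of the 20 symbols of fdfddfdfddddfdfddfdf gives the pieces fdf dd fdf dd dd fdf dd fdf dd dd dd dd fdf dd fdf dd dd fdf dd fdf, which concatenate to the answer.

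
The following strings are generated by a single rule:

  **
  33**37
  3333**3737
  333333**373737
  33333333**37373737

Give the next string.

Each term wraps the previous one in 33 on the left and 37 on the right.
Applying this once more to 33333333**37373737:

3333333333**3737373737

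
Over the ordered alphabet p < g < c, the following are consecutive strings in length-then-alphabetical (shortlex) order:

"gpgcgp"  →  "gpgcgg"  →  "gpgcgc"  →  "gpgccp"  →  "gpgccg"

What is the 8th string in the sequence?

Advancing 3 positions from gpgccg through gpgccg → gpgccc → gpcppp reaches term 8.

gpcppg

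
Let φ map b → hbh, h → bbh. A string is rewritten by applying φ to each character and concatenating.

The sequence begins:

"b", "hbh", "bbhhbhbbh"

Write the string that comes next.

hbhhbhbbhbbhhbhbbhhbhhbhbbh

Apply φ to bbhhbhbbh symbol by symbol: b→hbh, b→hbh, h→bbh, h→bbh, b→hbh, h→bbh, b→hbh, b→hbh, h→bbh; joined: hbh hbh bbh bbh hbh bbh hbh hbh bbh.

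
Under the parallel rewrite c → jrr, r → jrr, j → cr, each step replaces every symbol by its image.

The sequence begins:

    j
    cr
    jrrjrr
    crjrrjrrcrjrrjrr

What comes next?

jrrjrrcrjrrjrrcrjrrjrrjrrjrrcrjrrjrrcrjrrjrr

Applying the rule to each of the 16 symbols of crjrrjrrcrjrrjrr gives the pieces jrr jrr cr jrr jrr cr jrr jrr jrr jrr cr jrr jrr cr jrr jrr, which concatenate to the answer.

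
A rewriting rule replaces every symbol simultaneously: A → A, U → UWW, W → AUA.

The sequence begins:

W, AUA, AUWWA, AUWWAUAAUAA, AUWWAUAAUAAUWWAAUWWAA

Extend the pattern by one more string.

Rewriting the 21 symbols of AUWWAUAAUAAUWWAAUWWAA one by one yields A UWW AUA AUA A UWW A A UWW A A UWW AUA AUA A A UWW AUA AUA A A; concatenated:

AUWWAUAAUAAUWWAAUWWAAUWWAUAAUAAAUWWAUAAUAAA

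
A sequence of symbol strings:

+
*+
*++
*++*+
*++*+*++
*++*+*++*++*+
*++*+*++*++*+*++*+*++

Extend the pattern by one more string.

Each term (from the third on) is the previous term followed by the one before it: term 3 = *+·+ = *++.
So term 8 is *++*+*++*++*+*++*+*++·*++*+*++*++*+.

*++*+*++*++*+*++*+*++*++*+*++*++*+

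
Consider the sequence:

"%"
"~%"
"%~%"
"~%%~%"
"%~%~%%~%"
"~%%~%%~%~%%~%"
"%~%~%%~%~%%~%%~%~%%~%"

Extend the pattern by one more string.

This is a Fibonacci-style word recurrence s(k) = s(k−2)·s(k−1): e.g. %·~% = %~%.
The next term joins ~%%~%%~%~%%~% and %~%~%%~%~%%~%%~%~%%~%.

~%%~%%~%~%%~%%~%~%%~%~%%~%%~%~%%~%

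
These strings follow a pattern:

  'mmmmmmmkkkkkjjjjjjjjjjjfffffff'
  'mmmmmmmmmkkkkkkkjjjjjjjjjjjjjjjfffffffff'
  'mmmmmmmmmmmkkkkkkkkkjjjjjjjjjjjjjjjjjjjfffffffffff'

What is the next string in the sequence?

mmmmmmmmmmmmmkkkkkkkkkkkjjjjjjjjjjjjjjjjjjjjjjjfffffffffffff

Term n consists of 2n+3 m's, followed by 2n+1 k's, followed by 4n+3 j's, followed by 2n+3 f's, where the shown terms are n = 2, 3, 4.
Setting n = 5 gives 13, 11, 23, 13 characters in each block.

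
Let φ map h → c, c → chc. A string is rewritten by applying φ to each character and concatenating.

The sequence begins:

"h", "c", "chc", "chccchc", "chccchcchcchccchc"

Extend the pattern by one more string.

Replace each of the 17 characters of chccchcchcchccchc in place — chc c chc chc chc c chc chc c chc chc c chc chc chc c chc — and concatenate.

chccchcchcchccchcchccchcchccchcchcchccchc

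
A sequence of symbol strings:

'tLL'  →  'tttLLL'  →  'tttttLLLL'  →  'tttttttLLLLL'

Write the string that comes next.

tttttttttLLLLLL

Term n consists of 2n-1 t's, followed by n+1 L's (n = 1, 2, …).
Setting n = 5 gives 9, 6 characters in each block.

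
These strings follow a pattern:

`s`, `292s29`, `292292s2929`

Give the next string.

Each term wraps the previous one in 292 on the left and 29 on the right.
One more step from 292292s2929 gives the answer.

292292292s292929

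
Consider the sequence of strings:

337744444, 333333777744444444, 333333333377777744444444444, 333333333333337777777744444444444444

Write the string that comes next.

The n-th term is 4n-2 3's then 2n 7's then 3n+2 4's (n = 1, 2, …).
Setting n = 5 gives 18, 10, 17 characters in each block.

333333333333333333777777777744444444444444444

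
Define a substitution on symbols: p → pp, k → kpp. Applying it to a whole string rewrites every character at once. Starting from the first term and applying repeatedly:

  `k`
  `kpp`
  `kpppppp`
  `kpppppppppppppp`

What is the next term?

Rewriting the 15 symbols of kpppppppppppppp one by one yields kpp pp pp pp pp pp pp pp pp pp pp pp pp pp pp; concatenated:

kpppppppppppppppppppppppppppppp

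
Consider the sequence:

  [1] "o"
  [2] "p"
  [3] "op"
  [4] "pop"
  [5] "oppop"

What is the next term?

Each term (from the third on) is the two preceding terms concatenated in order: term 3 = o·p = op.
Continuing: pop · oppop gives term 6.

popoppop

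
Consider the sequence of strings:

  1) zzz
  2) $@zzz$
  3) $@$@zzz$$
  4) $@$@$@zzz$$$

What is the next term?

$@$@$@$@zzz$$$$

Each term wraps the previous one in $@ on the left and $ on the right.
One more step from $@$@$@zzz$$$ gives the answer.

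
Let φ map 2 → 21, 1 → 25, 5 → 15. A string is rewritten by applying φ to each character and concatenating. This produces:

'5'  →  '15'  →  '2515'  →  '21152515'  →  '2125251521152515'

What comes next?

Rewriting the 16 symbols of 2125251521152515 one by one yields 21 25 21 15 21 15 25 15 21 25 25 15 21 15 25 15; concatenated:

21252115211525152125251521152515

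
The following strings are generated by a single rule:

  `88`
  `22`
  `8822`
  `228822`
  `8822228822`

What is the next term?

Each term (from the third on) is the two preceding terms concatenated in order: term 3 = 88·22 = 8822.
So term 6 is 228822·8822228822.

2288228822228822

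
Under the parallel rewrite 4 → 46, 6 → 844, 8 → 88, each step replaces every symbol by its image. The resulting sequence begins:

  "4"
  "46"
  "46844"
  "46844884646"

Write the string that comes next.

Expanding 46844884646: 4→46, 6→844, 8→88, 4→46, 4→46, 8→88, 8→88, 4→46, 6→844, 4→46, 6→844. Concatenated: 46 844 88 46 46 88 88 46 844 46 844.

4684488464688884684446844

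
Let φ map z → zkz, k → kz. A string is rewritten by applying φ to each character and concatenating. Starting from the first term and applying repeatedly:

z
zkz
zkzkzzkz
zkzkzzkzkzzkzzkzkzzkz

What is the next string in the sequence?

zkzkzzkzkzzkzzkzkzzkzkzzkzzkzkzzkzzkzkzzkzkzzkzzkzkzzkz

Replace each of the 21 characters of zkzkzzkzkzzkzzkzkzzkz in place — zkz kz zkz kz zkz zkz kz zkz kz zkz zkz kz zkz zkz kz zkz kz zkz zkz kz zkz — and concatenate.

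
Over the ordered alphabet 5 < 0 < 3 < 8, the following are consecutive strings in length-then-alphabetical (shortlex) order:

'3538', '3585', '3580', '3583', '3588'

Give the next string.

3055

The successor of 3588 increments the rightmost position that isn't already 8 and resets every position after it to 5.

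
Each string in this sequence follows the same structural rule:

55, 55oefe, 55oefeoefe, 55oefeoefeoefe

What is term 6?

55oefeoefeoefeoefeoefe

The strings grow by a fixed suffix oefe each time.
From 55oefeoefeoefe, 2 further steps: 55oefeoefeoefe → 55oefeoefeoefeoefe → (answer).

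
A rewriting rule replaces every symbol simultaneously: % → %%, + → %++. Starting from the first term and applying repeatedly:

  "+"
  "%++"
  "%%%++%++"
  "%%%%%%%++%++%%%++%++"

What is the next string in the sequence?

%%%%%%%%%%%%%%%++%++%%%++%++%%%%%%%++%++%%%++%++

Applying the rule to each of the 20 symbols of %%%%%%%++%++%%%++%++ gives the pieces %% %% %% %% %% %% %% %++ %++ %% %++ %++ %% %% %% %++ %++ %% %++ %++, which concatenate to the answer.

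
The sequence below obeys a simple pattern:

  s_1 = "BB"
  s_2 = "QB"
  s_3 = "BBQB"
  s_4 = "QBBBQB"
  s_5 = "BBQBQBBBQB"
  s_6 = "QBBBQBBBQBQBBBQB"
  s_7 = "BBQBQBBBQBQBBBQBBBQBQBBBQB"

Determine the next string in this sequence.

From term 3 onward, concatenate the second-to-last term with the last: BB·QB = BBQB, QB·BBQB = QBBBQB, …
Continuing: QBBBQBBBQBQBBBQB · BBQBQBBBQBQBBBQBBBQBQBBBQB gives term 8.

QBBBQBBBQBQBBBQBBBQBQBBBQBQBBBQBBBQBQBBBQB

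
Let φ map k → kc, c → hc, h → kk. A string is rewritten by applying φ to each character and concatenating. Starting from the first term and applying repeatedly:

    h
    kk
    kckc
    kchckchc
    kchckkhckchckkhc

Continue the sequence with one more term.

Applying the rule to each of the 16 symbols of kchckkhckchckkhc gives the pieces kc hc kk hc kc kc kk hc kc hc kk hc kc kc kk hc, which concatenate to the answer.

kchckkhckckckkhckchckkhckckckkhc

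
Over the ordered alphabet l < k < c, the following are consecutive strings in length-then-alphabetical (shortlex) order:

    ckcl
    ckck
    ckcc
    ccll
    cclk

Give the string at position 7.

Continuing the enumeration 2 steps past cclk: cclk → cclc → (answer).

cckl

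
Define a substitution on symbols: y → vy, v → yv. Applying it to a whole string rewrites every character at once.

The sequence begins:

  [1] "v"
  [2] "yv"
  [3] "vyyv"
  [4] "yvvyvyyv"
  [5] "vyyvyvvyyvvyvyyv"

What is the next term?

Applying the rule to each of the 16 symbols of vyyvyvvyyvvyvyyv gives the pieces yv vy vy yv vy yv yv vy vy yv yv vy yv vy vy yv, which concatenate to the answer.

yvvyvyyvvyyvyvvyvyyvyvvyyvvyvyyv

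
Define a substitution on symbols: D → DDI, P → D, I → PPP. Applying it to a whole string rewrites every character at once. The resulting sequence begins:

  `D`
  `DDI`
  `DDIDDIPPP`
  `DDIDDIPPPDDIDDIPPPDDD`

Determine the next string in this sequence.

Rewriting the 21 symbols of DDIDDIPPPDDIDDIPPPDDD one by one yields DDI DDI PPP DDI DDI PPP D D D DDI DDI PPP DDI DDI PPP D D D DDI DDI DDI; concatenated:

DDIDDIPPPDDIDDIPPPDDDDDIDDIPPPDDIDDIPPPDDDDDIDDIDDI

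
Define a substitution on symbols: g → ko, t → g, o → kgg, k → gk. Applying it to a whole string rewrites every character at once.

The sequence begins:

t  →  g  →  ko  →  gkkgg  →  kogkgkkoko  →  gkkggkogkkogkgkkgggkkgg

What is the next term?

Applying the rule to each of the 23 symbols of gkkggkogkkogkgkkgggkkgg gives the pieces ko gk gk ko ko gk kgg ko gk gk kgg ko gk ko gk gk ko ko ko gk gk ko ko, which concatenate to the answer.

kogkgkkokogkkggkogkgkkggkogkkogkgkkokokogkgkkoko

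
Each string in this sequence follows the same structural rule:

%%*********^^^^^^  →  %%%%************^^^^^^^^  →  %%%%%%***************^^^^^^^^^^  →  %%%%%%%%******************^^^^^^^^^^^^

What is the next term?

%%%%%%%%%%*********************^^^^^^^^^^^^^^

Reading off run lengths: % runs 2, 4, 6, 8; * runs 9, 12, 15, 18; ^ runs 6, 8, 10, 12 — each is linear in n, where the shown terms are n = 2, 3, 4, 5.
At n = 6 the blocks have lengths 10, 21, 14.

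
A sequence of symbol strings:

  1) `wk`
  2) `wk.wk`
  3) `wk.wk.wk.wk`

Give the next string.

wk.wk.wk.wk.wk.wk.wk.wk

s(k+1) = s(k)·.·s(k) — each term doubles the last with '.' between the halves.
So the next term is two copies of wk.wk.wk.wk with '.' between the halves.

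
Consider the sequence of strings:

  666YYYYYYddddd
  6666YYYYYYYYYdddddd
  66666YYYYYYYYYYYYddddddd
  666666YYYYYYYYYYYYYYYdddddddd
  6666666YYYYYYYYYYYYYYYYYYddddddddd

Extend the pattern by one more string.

66666666YYYYYYYYYYYYYYYYYYYYYdddddddddd

Term n consists of n+1 6's, followed by 3n Y's, followed by n+3 d's, where the shown terms are n = 2, 3, 4, 5, 6.
For the next term, n = 7, so the run lengths are 8, 21, 10.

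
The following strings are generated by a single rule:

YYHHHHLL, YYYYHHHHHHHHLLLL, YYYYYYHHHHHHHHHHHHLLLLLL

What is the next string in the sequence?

The n-th term is 2n Y's then 4n H's then 2n L's (n = 1, 2, …).
Setting n = 4 gives 8, 16, 8 characters in each block.

YYYYYYYYHHHHHHHHHHHHHHHHLLLLLLLL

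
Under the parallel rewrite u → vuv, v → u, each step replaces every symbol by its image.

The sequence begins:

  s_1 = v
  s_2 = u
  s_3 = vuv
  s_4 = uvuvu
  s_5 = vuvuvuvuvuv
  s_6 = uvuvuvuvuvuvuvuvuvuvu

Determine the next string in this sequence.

vuvuvuvuvuvuvuvuvuvuvuvuvuvuvuvuvuvuvuvuvuv

φ(uvuvuvuvuvuvuvuvuvuvu) expands symbol-by-symbol to vuv u vuv u vuv u vuv u vuv u vuv u vuv u vuv u vuv u vuv u vuv; joining the 21 pieces gives the next term.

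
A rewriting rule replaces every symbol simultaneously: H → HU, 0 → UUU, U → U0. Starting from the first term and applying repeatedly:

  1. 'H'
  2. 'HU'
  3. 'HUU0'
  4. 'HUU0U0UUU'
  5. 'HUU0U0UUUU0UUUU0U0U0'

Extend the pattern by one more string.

HUU0U0UUUU0UUUU0U0U0U0UUUU0U0U0U0UUUU0UUUU0UUU

Applying the rule to each of the 20 symbols of HUU0U0UUUU0UUUU0U0U0 gives the pieces HU U0 U0 UUU U0 UUU U0 U0 U0 U0 UUU U0 U0 U0 U0 UUU U0 UUU U0 UUU, which concatenate to the answer.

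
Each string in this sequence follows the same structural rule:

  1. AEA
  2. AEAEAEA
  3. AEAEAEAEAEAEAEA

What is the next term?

s(k+1) = s(k)·E·s(k) — each term doubles the last with 'E' between the halves.
Doubling AEAEAEAEAEAEAEA with 'E' between the halves:

AEAEAEAEAEAEAEAEAEAEAEAEAEAEAEA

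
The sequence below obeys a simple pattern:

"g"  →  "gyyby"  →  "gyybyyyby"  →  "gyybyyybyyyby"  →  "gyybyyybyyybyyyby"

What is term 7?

gyybyyybyyybyyybyyybyyyby

Each term is the previous one with yyby appended.
From gyybyyybyyybyyyby, 2 further steps: gyybyyybyyybyyyby → gyybyyybyyybyyybyyyby → (answer).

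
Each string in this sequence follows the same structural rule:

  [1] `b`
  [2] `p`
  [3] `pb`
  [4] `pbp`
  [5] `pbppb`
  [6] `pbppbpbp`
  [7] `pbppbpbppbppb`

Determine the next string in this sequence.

pbppbpbppbppbpbppbpbp

This is a Fibonacci-style word recurrence s(k) = s(k−1)·s(k−2): e.g. p·b = pb.
Continuing: pbppbpbppbppb · pbppbpbp gives term 8.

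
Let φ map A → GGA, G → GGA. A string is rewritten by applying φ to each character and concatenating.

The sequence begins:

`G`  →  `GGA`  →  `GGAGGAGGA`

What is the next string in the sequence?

Rewriting each symbol of GGAGGAGGA: G→GGA, G→GGA, A→GGA, G→GGA, G→GGA, A→GGA, G→GGA, G→GGA, A→GGA, which concatenates to GGA GGA GGA GGA GGA GGA GGA GGA GGA.

GGAGGAGGAGGAGGAGGAGGAGGAGGA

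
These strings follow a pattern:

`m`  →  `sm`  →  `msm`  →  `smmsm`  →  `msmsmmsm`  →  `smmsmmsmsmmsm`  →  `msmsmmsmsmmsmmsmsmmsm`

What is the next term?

From term 3 onward, concatenate the second-to-last term with the last: m·sm = msm, sm·msm = smmsm, …
The next term joins smmsmmsmsmmsm and msmsmmsmsmmsmmsmsmmsm.

smmsmmsmsmmsmmsmsmmsmsmmsmmsmsmmsm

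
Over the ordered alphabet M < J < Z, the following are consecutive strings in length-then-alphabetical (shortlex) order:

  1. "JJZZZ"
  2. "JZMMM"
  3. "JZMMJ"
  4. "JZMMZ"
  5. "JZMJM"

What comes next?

JZMJJ

Treat JZMJM as a base-3 numeral over the given alphabet and add one, carrying through any trailing Z's.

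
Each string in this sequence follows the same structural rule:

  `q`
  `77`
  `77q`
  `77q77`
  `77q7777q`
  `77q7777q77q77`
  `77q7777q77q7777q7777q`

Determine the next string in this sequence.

Each term (from the third on) is the previous term followed by the one before it: term 3 = 77·q = 77q.
The next term joins 77q7777q77q7777q7777q and 77q7777q77q77.

77q7777q77q7777q7777q77q7777q77q77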